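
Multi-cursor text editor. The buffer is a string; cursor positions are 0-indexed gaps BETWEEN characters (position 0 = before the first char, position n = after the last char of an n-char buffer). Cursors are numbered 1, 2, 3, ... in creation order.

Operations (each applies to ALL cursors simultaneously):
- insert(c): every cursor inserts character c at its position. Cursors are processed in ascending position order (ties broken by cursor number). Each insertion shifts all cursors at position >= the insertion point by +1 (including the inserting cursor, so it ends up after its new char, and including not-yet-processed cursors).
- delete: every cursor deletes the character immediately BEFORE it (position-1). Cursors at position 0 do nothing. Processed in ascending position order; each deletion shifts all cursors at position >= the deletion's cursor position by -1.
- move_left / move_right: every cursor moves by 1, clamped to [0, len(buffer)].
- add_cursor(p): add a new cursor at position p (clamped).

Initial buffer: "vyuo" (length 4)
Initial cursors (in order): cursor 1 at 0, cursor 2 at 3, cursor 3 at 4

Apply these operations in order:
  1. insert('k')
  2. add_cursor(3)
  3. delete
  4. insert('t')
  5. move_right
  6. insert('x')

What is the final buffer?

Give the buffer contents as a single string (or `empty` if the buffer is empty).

Answer: tvxtuxtoxtx

Derivation:
After op 1 (insert('k')): buffer="kvyukok" (len 7), cursors c1@1 c2@5 c3@7, authorship 1...2.3
After op 2 (add_cursor(3)): buffer="kvyukok" (len 7), cursors c1@1 c4@3 c2@5 c3@7, authorship 1...2.3
After op 3 (delete): buffer="vuo" (len 3), cursors c1@0 c4@1 c2@2 c3@3, authorship ...
After op 4 (insert('t')): buffer="tvtutot" (len 7), cursors c1@1 c4@3 c2@5 c3@7, authorship 1.4.2.3
After op 5 (move_right): buffer="tvtutot" (len 7), cursors c1@2 c4@4 c2@6 c3@7, authorship 1.4.2.3
After op 6 (insert('x')): buffer="tvxtuxtoxtx" (len 11), cursors c1@3 c4@6 c2@9 c3@11, authorship 1.14.42.233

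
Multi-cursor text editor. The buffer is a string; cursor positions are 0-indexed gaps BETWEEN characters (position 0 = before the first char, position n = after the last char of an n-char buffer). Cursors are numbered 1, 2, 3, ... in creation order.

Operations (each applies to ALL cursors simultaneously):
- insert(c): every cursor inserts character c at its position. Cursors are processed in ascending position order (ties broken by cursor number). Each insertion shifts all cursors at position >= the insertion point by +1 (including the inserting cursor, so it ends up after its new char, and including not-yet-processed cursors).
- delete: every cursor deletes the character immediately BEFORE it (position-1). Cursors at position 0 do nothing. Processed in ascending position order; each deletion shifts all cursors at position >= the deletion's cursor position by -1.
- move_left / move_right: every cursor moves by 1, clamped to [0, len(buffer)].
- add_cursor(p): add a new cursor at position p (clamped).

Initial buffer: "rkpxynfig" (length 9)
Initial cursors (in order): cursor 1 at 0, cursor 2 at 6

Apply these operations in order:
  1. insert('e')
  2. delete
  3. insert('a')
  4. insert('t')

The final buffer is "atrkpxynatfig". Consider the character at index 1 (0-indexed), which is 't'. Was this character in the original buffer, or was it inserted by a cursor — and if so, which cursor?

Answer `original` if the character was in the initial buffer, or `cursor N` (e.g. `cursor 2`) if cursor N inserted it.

Answer: cursor 1

Derivation:
After op 1 (insert('e')): buffer="erkpxynefig" (len 11), cursors c1@1 c2@8, authorship 1......2...
After op 2 (delete): buffer="rkpxynfig" (len 9), cursors c1@0 c2@6, authorship .........
After op 3 (insert('a')): buffer="arkpxynafig" (len 11), cursors c1@1 c2@8, authorship 1......2...
After op 4 (insert('t')): buffer="atrkpxynatfig" (len 13), cursors c1@2 c2@10, authorship 11......22...
Authorship (.=original, N=cursor N): 1 1 . . . . . . 2 2 . . .
Index 1: author = 1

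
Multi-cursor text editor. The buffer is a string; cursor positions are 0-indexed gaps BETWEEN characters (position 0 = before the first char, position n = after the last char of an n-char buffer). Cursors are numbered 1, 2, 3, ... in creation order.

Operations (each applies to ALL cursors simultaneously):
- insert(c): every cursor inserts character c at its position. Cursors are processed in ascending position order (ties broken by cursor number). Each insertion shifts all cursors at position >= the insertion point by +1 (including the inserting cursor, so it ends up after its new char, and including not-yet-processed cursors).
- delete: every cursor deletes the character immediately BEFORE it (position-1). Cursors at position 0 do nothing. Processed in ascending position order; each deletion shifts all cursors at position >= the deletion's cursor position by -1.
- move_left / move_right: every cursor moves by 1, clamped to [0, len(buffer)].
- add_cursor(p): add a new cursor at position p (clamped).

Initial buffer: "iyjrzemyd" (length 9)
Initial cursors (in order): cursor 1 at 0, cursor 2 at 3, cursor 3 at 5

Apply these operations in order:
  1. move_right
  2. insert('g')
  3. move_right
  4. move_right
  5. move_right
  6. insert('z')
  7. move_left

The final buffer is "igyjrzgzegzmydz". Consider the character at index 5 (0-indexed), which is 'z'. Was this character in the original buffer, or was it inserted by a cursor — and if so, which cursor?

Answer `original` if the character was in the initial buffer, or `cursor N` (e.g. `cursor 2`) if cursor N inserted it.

Answer: cursor 1

Derivation:
After op 1 (move_right): buffer="iyjrzemyd" (len 9), cursors c1@1 c2@4 c3@6, authorship .........
After op 2 (insert('g')): buffer="igyjrgzegmyd" (len 12), cursors c1@2 c2@6 c3@9, authorship .1...2..3...
After op 3 (move_right): buffer="igyjrgzegmyd" (len 12), cursors c1@3 c2@7 c3@10, authorship .1...2..3...
After op 4 (move_right): buffer="igyjrgzegmyd" (len 12), cursors c1@4 c2@8 c3@11, authorship .1...2..3...
After op 5 (move_right): buffer="igyjrgzegmyd" (len 12), cursors c1@5 c2@9 c3@12, authorship .1...2..3...
After op 6 (insert('z')): buffer="igyjrzgzegzmydz" (len 15), cursors c1@6 c2@11 c3@15, authorship .1...12..32...3
After op 7 (move_left): buffer="igyjrzgzegzmydz" (len 15), cursors c1@5 c2@10 c3@14, authorship .1...12..32...3
Authorship (.=original, N=cursor N): . 1 . . . 1 2 . . 3 2 . . . 3
Index 5: author = 1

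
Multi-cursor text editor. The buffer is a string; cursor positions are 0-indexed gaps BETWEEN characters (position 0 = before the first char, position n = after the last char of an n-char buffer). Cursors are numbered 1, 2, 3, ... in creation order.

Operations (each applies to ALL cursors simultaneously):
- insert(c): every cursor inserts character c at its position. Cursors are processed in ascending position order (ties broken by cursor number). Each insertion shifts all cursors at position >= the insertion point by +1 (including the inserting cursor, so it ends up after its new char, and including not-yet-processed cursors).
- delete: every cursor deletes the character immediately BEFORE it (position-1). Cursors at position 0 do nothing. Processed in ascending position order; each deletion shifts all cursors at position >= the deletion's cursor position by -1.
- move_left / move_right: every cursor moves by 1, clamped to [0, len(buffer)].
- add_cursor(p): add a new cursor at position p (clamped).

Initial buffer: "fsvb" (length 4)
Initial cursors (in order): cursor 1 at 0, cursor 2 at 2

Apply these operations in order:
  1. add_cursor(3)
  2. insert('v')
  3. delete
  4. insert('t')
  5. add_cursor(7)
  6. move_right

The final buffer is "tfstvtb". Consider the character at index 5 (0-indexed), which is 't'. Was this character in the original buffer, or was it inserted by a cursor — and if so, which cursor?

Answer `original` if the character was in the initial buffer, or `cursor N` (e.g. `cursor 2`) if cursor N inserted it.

Answer: cursor 3

Derivation:
After op 1 (add_cursor(3)): buffer="fsvb" (len 4), cursors c1@0 c2@2 c3@3, authorship ....
After op 2 (insert('v')): buffer="vfsvvvb" (len 7), cursors c1@1 c2@4 c3@6, authorship 1..2.3.
After op 3 (delete): buffer="fsvb" (len 4), cursors c1@0 c2@2 c3@3, authorship ....
After op 4 (insert('t')): buffer="tfstvtb" (len 7), cursors c1@1 c2@4 c3@6, authorship 1..2.3.
After op 5 (add_cursor(7)): buffer="tfstvtb" (len 7), cursors c1@1 c2@4 c3@6 c4@7, authorship 1..2.3.
After op 6 (move_right): buffer="tfstvtb" (len 7), cursors c1@2 c2@5 c3@7 c4@7, authorship 1..2.3.
Authorship (.=original, N=cursor N): 1 . . 2 . 3 .
Index 5: author = 3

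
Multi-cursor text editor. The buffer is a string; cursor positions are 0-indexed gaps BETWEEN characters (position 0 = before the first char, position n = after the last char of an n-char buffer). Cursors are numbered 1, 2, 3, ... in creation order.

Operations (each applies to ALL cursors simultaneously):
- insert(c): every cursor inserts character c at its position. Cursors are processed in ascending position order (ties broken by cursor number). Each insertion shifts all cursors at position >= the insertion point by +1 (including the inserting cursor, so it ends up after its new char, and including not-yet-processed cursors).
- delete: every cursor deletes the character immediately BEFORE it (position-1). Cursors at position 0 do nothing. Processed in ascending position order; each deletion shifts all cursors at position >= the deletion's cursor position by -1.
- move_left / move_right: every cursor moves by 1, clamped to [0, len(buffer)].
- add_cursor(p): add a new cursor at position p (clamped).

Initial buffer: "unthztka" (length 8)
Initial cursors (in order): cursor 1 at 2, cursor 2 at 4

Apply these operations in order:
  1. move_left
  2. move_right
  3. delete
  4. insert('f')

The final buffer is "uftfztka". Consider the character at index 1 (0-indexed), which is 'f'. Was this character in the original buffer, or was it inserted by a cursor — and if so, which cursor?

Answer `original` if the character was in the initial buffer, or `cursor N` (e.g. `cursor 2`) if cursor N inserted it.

After op 1 (move_left): buffer="unthztka" (len 8), cursors c1@1 c2@3, authorship ........
After op 2 (move_right): buffer="unthztka" (len 8), cursors c1@2 c2@4, authorship ........
After op 3 (delete): buffer="utztka" (len 6), cursors c1@1 c2@2, authorship ......
After op 4 (insert('f')): buffer="uftfztka" (len 8), cursors c1@2 c2@4, authorship .1.2....
Authorship (.=original, N=cursor N): . 1 . 2 . . . .
Index 1: author = 1

Answer: cursor 1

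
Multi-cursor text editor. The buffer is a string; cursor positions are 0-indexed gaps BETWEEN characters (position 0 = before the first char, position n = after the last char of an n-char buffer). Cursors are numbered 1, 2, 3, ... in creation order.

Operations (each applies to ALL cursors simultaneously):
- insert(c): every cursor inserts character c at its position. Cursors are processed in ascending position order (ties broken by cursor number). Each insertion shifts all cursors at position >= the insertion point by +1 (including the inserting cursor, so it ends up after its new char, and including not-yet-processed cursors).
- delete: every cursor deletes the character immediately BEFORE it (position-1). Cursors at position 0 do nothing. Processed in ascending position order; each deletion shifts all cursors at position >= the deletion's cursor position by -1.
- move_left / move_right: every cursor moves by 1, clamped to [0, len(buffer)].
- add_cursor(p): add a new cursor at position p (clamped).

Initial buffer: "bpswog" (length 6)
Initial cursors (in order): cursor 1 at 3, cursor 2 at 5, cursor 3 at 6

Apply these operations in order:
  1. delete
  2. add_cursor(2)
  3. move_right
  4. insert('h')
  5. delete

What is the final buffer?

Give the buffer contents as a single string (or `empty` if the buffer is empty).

After op 1 (delete): buffer="bpw" (len 3), cursors c1@2 c2@3 c3@3, authorship ...
After op 2 (add_cursor(2)): buffer="bpw" (len 3), cursors c1@2 c4@2 c2@3 c3@3, authorship ...
After op 3 (move_right): buffer="bpw" (len 3), cursors c1@3 c2@3 c3@3 c4@3, authorship ...
After op 4 (insert('h')): buffer="bpwhhhh" (len 7), cursors c1@7 c2@7 c3@7 c4@7, authorship ...1234
After op 5 (delete): buffer="bpw" (len 3), cursors c1@3 c2@3 c3@3 c4@3, authorship ...

Answer: bpw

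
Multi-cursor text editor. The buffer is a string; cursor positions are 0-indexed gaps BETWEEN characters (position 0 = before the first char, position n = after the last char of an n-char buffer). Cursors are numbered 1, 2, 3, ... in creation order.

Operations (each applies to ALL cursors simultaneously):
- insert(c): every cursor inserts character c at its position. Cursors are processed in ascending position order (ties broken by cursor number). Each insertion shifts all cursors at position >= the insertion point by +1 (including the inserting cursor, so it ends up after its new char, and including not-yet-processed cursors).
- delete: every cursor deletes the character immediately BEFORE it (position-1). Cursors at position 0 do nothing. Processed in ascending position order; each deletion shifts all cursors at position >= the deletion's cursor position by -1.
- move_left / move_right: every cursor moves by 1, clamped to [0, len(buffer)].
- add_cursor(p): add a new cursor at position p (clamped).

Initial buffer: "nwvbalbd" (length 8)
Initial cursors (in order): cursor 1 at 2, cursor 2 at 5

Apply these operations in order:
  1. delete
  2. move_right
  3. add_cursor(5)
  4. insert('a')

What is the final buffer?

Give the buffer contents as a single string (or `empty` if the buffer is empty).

After op 1 (delete): buffer="nvblbd" (len 6), cursors c1@1 c2@3, authorship ......
After op 2 (move_right): buffer="nvblbd" (len 6), cursors c1@2 c2@4, authorship ......
After op 3 (add_cursor(5)): buffer="nvblbd" (len 6), cursors c1@2 c2@4 c3@5, authorship ......
After op 4 (insert('a')): buffer="nvablabad" (len 9), cursors c1@3 c2@6 c3@8, authorship ..1..2.3.

Answer: nvablabad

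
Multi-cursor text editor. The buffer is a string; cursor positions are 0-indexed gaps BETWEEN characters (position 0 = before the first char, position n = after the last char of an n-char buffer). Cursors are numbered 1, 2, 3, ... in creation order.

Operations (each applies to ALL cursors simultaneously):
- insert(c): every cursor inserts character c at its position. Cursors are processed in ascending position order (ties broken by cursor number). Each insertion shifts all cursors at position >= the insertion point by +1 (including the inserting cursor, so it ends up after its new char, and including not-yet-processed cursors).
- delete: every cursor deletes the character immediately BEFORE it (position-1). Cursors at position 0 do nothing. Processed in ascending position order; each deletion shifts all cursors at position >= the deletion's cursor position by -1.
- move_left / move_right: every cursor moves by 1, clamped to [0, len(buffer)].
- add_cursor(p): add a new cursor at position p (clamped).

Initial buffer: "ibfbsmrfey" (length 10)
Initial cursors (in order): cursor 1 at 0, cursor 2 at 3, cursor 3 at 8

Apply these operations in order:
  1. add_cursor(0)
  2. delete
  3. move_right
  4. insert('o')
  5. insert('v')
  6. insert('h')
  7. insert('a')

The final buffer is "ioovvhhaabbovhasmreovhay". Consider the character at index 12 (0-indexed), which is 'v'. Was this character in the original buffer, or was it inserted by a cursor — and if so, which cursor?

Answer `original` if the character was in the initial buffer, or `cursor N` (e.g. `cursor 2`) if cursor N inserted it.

After op 1 (add_cursor(0)): buffer="ibfbsmrfey" (len 10), cursors c1@0 c4@0 c2@3 c3@8, authorship ..........
After op 2 (delete): buffer="ibbsmrey" (len 8), cursors c1@0 c4@0 c2@2 c3@6, authorship ........
After op 3 (move_right): buffer="ibbsmrey" (len 8), cursors c1@1 c4@1 c2@3 c3@7, authorship ........
After op 4 (insert('o')): buffer="ioobbosmreoy" (len 12), cursors c1@3 c4@3 c2@6 c3@11, authorship .14..2....3.
After op 5 (insert('v')): buffer="ioovvbbovsmreovy" (len 16), cursors c1@5 c4@5 c2@9 c3@15, authorship .1414..22....33.
After op 6 (insert('h')): buffer="ioovvhhbbovhsmreovhy" (len 20), cursors c1@7 c4@7 c2@12 c3@19, authorship .141414..222....333.
After op 7 (insert('a')): buffer="ioovvhhaabbovhasmreovhay" (len 24), cursors c1@9 c4@9 c2@15 c3@23, authorship .14141414..2222....3333.
Authorship (.=original, N=cursor N): . 1 4 1 4 1 4 1 4 . . 2 2 2 2 . . . . 3 3 3 3 .
Index 12: author = 2

Answer: cursor 2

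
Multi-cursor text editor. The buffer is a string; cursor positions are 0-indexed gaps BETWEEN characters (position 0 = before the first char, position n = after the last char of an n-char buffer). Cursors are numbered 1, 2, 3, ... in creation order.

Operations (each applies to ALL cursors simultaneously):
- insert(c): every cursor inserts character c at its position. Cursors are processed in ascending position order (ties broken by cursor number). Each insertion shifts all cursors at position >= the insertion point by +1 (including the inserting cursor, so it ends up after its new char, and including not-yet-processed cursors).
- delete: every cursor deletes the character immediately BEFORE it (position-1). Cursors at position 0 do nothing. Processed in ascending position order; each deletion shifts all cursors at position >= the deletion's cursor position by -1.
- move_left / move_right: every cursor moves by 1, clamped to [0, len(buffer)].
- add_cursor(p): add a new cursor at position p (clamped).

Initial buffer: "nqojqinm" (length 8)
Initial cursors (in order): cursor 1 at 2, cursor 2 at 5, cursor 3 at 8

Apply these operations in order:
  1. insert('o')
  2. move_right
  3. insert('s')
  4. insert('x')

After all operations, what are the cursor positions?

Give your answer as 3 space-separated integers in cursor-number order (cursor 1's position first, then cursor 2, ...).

Answer: 6 12 17

Derivation:
After op 1 (insert('o')): buffer="nqoojqoinmo" (len 11), cursors c1@3 c2@7 c3@11, authorship ..1...2...3
After op 2 (move_right): buffer="nqoojqoinmo" (len 11), cursors c1@4 c2@8 c3@11, authorship ..1...2...3
After op 3 (insert('s')): buffer="nqoosjqoisnmos" (len 14), cursors c1@5 c2@10 c3@14, authorship ..1.1..2.2..33
After op 4 (insert('x')): buffer="nqoosxjqoisxnmosx" (len 17), cursors c1@6 c2@12 c3@17, authorship ..1.11..2.22..333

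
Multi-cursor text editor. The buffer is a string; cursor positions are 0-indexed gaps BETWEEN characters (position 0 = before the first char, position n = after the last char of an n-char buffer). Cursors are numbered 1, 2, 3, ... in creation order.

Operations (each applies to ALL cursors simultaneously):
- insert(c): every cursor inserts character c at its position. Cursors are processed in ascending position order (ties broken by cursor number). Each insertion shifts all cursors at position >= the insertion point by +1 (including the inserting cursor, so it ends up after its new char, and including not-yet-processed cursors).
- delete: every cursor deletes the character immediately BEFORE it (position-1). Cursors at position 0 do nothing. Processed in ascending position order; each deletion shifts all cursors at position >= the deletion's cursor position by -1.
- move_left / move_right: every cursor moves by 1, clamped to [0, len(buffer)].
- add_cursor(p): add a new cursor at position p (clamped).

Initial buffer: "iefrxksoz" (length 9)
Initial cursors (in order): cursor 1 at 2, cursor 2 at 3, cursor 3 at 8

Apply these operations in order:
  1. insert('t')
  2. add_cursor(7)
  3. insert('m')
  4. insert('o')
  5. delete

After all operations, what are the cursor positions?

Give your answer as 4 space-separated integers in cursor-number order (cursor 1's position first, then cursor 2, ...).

Answer: 4 7 15 10

Derivation:
After op 1 (insert('t')): buffer="ietftrxksotz" (len 12), cursors c1@3 c2@5 c3@11, authorship ..1.2.....3.
After op 2 (add_cursor(7)): buffer="ietftrxksotz" (len 12), cursors c1@3 c2@5 c4@7 c3@11, authorship ..1.2.....3.
After op 3 (insert('m')): buffer="ietmftmrxmksotmz" (len 16), cursors c1@4 c2@7 c4@10 c3@15, authorship ..11.22..4...33.
After op 4 (insert('o')): buffer="ietmoftmorxmoksotmoz" (len 20), cursors c1@5 c2@9 c4@13 c3@19, authorship ..111.222..44...333.
After op 5 (delete): buffer="ietmftmrxmksotmz" (len 16), cursors c1@4 c2@7 c4@10 c3@15, authorship ..11.22..4...33.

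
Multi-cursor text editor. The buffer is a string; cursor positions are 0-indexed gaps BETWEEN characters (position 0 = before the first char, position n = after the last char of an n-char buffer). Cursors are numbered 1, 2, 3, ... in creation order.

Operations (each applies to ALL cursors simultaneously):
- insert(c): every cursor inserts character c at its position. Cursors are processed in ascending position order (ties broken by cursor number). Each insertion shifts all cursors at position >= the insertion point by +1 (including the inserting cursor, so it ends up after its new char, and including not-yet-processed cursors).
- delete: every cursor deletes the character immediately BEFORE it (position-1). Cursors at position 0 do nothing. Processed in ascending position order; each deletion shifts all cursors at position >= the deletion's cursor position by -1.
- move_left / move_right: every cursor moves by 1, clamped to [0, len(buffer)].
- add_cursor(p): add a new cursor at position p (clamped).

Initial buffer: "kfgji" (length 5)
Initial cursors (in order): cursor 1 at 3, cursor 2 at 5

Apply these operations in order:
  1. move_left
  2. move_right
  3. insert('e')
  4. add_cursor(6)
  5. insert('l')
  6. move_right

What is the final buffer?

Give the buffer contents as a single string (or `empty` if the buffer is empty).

Answer: kfgeljilel

Derivation:
After op 1 (move_left): buffer="kfgji" (len 5), cursors c1@2 c2@4, authorship .....
After op 2 (move_right): buffer="kfgji" (len 5), cursors c1@3 c2@5, authorship .....
After op 3 (insert('e')): buffer="kfgejie" (len 7), cursors c1@4 c2@7, authorship ...1..2
After op 4 (add_cursor(6)): buffer="kfgejie" (len 7), cursors c1@4 c3@6 c2@7, authorship ...1..2
After op 5 (insert('l')): buffer="kfgeljilel" (len 10), cursors c1@5 c3@8 c2@10, authorship ...11..322
After op 6 (move_right): buffer="kfgeljilel" (len 10), cursors c1@6 c3@9 c2@10, authorship ...11..322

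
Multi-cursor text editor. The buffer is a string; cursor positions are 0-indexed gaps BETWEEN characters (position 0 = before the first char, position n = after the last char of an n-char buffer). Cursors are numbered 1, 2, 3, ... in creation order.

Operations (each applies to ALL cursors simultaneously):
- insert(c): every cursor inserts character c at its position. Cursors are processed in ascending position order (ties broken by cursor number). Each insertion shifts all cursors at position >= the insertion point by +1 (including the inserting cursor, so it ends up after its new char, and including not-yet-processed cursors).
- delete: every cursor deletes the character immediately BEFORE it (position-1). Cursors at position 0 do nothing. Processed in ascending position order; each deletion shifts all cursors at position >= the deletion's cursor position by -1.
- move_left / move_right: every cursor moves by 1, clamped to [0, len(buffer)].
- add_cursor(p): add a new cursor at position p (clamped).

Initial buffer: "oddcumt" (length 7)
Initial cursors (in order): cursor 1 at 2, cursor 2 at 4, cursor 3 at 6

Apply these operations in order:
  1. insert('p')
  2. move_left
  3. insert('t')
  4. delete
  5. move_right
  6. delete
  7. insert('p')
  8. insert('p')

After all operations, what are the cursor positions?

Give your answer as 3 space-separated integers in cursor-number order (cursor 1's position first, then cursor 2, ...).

After op 1 (insert('p')): buffer="odpdcpumpt" (len 10), cursors c1@3 c2@6 c3@9, authorship ..1..2..3.
After op 2 (move_left): buffer="odpdcpumpt" (len 10), cursors c1@2 c2@5 c3@8, authorship ..1..2..3.
After op 3 (insert('t')): buffer="odtpdctpumtpt" (len 13), cursors c1@3 c2@7 c3@11, authorship ..11..22..33.
After op 4 (delete): buffer="odpdcpumpt" (len 10), cursors c1@2 c2@5 c3@8, authorship ..1..2..3.
After op 5 (move_right): buffer="odpdcpumpt" (len 10), cursors c1@3 c2@6 c3@9, authorship ..1..2..3.
After op 6 (delete): buffer="oddcumt" (len 7), cursors c1@2 c2@4 c3@6, authorship .......
After op 7 (insert('p')): buffer="odpdcpumpt" (len 10), cursors c1@3 c2@6 c3@9, authorship ..1..2..3.
After op 8 (insert('p')): buffer="odppdcppumppt" (len 13), cursors c1@4 c2@8 c3@12, authorship ..11..22..33.

Answer: 4 8 12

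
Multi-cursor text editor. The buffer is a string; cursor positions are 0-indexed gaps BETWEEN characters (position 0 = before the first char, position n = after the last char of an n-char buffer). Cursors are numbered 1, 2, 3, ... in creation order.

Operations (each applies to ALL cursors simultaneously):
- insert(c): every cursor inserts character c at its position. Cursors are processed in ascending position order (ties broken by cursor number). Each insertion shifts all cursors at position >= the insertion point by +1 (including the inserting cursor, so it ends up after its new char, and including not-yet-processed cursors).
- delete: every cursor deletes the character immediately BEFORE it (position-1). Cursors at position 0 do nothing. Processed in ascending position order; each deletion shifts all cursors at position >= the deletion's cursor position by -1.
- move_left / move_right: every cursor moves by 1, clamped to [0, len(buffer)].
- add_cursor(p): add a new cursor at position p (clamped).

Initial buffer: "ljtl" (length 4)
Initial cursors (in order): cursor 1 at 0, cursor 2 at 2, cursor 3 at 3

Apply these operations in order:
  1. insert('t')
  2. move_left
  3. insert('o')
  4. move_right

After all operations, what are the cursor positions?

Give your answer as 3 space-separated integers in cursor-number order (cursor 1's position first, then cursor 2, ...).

Answer: 2 6 9

Derivation:
After op 1 (insert('t')): buffer="tljtttl" (len 7), cursors c1@1 c2@4 c3@6, authorship 1..2.3.
After op 2 (move_left): buffer="tljtttl" (len 7), cursors c1@0 c2@3 c3@5, authorship 1..2.3.
After op 3 (insert('o')): buffer="otljottotl" (len 10), cursors c1@1 c2@5 c3@8, authorship 11..22.33.
After op 4 (move_right): buffer="otljottotl" (len 10), cursors c1@2 c2@6 c3@9, authorship 11..22.33.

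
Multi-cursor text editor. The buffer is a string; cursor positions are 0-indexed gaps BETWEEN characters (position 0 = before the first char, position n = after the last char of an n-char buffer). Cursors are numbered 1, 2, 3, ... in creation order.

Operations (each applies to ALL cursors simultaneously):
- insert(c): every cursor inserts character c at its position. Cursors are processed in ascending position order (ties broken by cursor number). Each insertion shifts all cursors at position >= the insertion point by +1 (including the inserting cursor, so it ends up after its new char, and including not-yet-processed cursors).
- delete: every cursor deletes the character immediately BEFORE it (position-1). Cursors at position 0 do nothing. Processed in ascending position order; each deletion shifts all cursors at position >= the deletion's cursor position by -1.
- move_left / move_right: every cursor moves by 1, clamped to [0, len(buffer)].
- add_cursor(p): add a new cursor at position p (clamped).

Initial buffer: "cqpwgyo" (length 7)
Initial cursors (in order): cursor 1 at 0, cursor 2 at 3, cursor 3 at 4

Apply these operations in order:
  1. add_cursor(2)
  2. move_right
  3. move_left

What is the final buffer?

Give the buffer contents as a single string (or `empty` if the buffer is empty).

Answer: cqpwgyo

Derivation:
After op 1 (add_cursor(2)): buffer="cqpwgyo" (len 7), cursors c1@0 c4@2 c2@3 c3@4, authorship .......
After op 2 (move_right): buffer="cqpwgyo" (len 7), cursors c1@1 c4@3 c2@4 c3@5, authorship .......
After op 3 (move_left): buffer="cqpwgyo" (len 7), cursors c1@0 c4@2 c2@3 c3@4, authorship .......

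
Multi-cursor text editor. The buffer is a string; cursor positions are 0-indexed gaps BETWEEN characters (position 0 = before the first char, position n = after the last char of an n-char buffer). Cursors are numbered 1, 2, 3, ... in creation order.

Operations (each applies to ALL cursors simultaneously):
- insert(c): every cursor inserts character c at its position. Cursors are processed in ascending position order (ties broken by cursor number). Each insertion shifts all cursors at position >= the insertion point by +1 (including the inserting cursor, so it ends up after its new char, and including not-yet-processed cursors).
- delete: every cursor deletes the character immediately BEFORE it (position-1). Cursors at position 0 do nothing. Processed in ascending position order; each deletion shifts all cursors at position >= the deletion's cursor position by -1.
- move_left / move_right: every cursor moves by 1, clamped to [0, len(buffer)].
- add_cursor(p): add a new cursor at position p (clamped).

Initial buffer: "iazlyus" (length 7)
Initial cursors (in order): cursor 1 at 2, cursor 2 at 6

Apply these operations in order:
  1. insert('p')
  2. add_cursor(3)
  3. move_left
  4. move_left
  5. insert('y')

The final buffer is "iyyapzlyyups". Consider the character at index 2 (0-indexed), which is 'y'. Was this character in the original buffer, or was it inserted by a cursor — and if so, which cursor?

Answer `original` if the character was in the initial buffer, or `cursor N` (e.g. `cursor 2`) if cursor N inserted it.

Answer: cursor 3

Derivation:
After op 1 (insert('p')): buffer="iapzlyups" (len 9), cursors c1@3 c2@8, authorship ..1....2.
After op 2 (add_cursor(3)): buffer="iapzlyups" (len 9), cursors c1@3 c3@3 c2@8, authorship ..1....2.
After op 3 (move_left): buffer="iapzlyups" (len 9), cursors c1@2 c3@2 c2@7, authorship ..1....2.
After op 4 (move_left): buffer="iapzlyups" (len 9), cursors c1@1 c3@1 c2@6, authorship ..1....2.
After op 5 (insert('y')): buffer="iyyapzlyyups" (len 12), cursors c1@3 c3@3 c2@9, authorship .13.1...2.2.
Authorship (.=original, N=cursor N): . 1 3 . 1 . . . 2 . 2 .
Index 2: author = 3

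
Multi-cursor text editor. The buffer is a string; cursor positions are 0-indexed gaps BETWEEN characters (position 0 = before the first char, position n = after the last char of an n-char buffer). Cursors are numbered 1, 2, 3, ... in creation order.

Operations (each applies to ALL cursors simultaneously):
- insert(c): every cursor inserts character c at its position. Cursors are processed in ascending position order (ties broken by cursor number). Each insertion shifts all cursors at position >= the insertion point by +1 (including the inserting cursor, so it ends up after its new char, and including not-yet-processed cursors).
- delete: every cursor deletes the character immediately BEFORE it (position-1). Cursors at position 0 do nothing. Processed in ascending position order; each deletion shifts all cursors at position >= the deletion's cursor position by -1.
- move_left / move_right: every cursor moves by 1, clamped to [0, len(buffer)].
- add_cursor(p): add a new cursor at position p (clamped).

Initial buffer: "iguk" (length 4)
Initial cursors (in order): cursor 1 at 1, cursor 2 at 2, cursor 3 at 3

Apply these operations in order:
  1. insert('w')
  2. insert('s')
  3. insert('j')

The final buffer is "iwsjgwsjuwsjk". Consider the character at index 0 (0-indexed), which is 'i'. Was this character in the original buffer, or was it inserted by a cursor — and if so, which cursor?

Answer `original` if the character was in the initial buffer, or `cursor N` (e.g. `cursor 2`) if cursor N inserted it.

Answer: original

Derivation:
After op 1 (insert('w')): buffer="iwgwuwk" (len 7), cursors c1@2 c2@4 c3@6, authorship .1.2.3.
After op 2 (insert('s')): buffer="iwsgwsuwsk" (len 10), cursors c1@3 c2@6 c3@9, authorship .11.22.33.
After op 3 (insert('j')): buffer="iwsjgwsjuwsjk" (len 13), cursors c1@4 c2@8 c3@12, authorship .111.222.333.
Authorship (.=original, N=cursor N): . 1 1 1 . 2 2 2 . 3 3 3 .
Index 0: author = original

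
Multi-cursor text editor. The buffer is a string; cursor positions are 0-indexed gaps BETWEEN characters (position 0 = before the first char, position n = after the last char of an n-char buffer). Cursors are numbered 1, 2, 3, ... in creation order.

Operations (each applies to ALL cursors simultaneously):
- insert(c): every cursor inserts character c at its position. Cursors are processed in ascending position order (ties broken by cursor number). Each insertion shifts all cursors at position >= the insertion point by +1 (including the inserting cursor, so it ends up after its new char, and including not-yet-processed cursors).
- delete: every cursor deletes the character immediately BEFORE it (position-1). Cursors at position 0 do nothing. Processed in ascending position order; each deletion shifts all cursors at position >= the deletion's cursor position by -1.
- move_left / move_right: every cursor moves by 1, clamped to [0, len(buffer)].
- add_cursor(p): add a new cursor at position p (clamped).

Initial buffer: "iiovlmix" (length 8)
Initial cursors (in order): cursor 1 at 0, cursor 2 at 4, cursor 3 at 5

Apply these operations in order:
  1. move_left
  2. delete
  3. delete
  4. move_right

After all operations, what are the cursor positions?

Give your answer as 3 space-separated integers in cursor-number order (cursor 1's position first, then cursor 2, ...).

After op 1 (move_left): buffer="iiovlmix" (len 8), cursors c1@0 c2@3 c3@4, authorship ........
After op 2 (delete): buffer="iilmix" (len 6), cursors c1@0 c2@2 c3@2, authorship ......
After op 3 (delete): buffer="lmix" (len 4), cursors c1@0 c2@0 c3@0, authorship ....
After op 4 (move_right): buffer="lmix" (len 4), cursors c1@1 c2@1 c3@1, authorship ....

Answer: 1 1 1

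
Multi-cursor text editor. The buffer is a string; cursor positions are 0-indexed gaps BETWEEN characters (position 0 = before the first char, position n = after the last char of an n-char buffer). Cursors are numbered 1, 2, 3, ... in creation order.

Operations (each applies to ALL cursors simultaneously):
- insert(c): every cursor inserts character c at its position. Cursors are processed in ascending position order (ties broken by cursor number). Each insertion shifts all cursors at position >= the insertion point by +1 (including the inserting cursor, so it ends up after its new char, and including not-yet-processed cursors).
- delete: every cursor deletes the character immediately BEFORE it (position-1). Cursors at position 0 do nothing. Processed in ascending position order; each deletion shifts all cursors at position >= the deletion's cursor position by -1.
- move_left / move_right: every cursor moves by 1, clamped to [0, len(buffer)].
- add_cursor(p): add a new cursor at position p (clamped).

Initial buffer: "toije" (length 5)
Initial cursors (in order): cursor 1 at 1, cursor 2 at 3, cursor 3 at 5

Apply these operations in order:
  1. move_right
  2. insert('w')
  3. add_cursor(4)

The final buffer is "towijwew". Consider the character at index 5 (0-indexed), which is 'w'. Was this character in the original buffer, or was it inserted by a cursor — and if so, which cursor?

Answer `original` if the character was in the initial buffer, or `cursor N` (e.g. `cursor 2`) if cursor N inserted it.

Answer: cursor 2

Derivation:
After op 1 (move_right): buffer="toije" (len 5), cursors c1@2 c2@4 c3@5, authorship .....
After op 2 (insert('w')): buffer="towijwew" (len 8), cursors c1@3 c2@6 c3@8, authorship ..1..2.3
After op 3 (add_cursor(4)): buffer="towijwew" (len 8), cursors c1@3 c4@4 c2@6 c3@8, authorship ..1..2.3
Authorship (.=original, N=cursor N): . . 1 . . 2 . 3
Index 5: author = 2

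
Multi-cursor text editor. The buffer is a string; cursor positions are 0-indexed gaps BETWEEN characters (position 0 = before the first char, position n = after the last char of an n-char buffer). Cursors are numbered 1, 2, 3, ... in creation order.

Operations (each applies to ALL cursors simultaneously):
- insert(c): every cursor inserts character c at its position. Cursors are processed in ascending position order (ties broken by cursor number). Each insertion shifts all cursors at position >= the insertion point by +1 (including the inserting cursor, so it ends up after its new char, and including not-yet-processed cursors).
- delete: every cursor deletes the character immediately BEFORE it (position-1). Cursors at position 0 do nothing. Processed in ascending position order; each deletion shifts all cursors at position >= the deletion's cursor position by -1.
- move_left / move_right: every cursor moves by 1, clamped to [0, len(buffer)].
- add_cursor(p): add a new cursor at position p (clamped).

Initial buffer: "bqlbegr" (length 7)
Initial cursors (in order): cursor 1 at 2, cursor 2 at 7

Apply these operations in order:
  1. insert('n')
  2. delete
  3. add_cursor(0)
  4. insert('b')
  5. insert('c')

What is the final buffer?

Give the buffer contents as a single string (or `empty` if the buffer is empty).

Answer: bcbqbclbegrbc

Derivation:
After op 1 (insert('n')): buffer="bqnlbegrn" (len 9), cursors c1@3 c2@9, authorship ..1.....2
After op 2 (delete): buffer="bqlbegr" (len 7), cursors c1@2 c2@7, authorship .......
After op 3 (add_cursor(0)): buffer="bqlbegr" (len 7), cursors c3@0 c1@2 c2@7, authorship .......
After op 4 (insert('b')): buffer="bbqblbegrb" (len 10), cursors c3@1 c1@4 c2@10, authorship 3..1.....2
After op 5 (insert('c')): buffer="bcbqbclbegrbc" (len 13), cursors c3@2 c1@6 c2@13, authorship 33..11.....22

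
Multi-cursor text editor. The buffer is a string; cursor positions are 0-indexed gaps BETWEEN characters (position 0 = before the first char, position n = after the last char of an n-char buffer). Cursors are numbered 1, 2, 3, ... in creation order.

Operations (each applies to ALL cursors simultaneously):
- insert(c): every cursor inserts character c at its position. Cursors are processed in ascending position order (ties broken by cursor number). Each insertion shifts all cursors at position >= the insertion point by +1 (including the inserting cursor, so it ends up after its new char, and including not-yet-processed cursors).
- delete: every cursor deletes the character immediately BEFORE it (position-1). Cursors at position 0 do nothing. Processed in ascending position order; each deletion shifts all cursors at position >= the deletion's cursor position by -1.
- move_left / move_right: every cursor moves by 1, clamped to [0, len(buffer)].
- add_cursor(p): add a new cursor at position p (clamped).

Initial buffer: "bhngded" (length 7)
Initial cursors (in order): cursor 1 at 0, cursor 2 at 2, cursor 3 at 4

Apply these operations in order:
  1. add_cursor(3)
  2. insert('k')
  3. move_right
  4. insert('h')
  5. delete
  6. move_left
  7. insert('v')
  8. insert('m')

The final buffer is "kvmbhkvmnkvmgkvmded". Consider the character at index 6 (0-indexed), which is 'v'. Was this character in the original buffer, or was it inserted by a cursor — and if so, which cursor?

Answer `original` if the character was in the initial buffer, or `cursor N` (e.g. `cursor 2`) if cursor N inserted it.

After op 1 (add_cursor(3)): buffer="bhngded" (len 7), cursors c1@0 c2@2 c4@3 c3@4, authorship .......
After op 2 (insert('k')): buffer="kbhknkgkded" (len 11), cursors c1@1 c2@4 c4@6 c3@8, authorship 1..2.4.3...
After op 3 (move_right): buffer="kbhknkgkded" (len 11), cursors c1@2 c2@5 c4@7 c3@9, authorship 1..2.4.3...
After op 4 (insert('h')): buffer="kbhhknhkghkdhed" (len 15), cursors c1@3 c2@7 c4@10 c3@13, authorship 1.1.2.24.43.3..
After op 5 (delete): buffer="kbhknkgkded" (len 11), cursors c1@2 c2@5 c4@7 c3@9, authorship 1..2.4.3...
After op 6 (move_left): buffer="kbhknkgkded" (len 11), cursors c1@1 c2@4 c4@6 c3@8, authorship 1..2.4.3...
After op 7 (insert('v')): buffer="kvbhkvnkvgkvded" (len 15), cursors c1@2 c2@6 c4@9 c3@12, authorship 11..22.44.33...
After op 8 (insert('m')): buffer="kvmbhkvmnkvmgkvmded" (len 19), cursors c1@3 c2@8 c4@12 c3@16, authorship 111..222.444.333...
Authorship (.=original, N=cursor N): 1 1 1 . . 2 2 2 . 4 4 4 . 3 3 3 . . .
Index 6: author = 2

Answer: cursor 2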